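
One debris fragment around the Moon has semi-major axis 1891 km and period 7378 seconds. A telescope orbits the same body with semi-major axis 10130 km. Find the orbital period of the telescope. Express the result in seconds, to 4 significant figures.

Kepler's third law: T² ∝ a³, so T₂ = T₁ (a₂/a₁)^(3/2).
a₂/a₁ = 5.357, (a₂/a₁)^(3/2) = 12.40.
T₂ = 7378 × 12.40 = 91480 seconds.

T₂ ≈ 91480 seconds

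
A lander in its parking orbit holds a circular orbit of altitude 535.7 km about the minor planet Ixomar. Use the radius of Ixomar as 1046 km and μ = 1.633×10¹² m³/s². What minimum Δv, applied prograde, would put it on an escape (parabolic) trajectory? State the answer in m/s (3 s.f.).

r = 1046 + 535.7 = 1581.7 km = 1.5817×10⁶ m.
Circular speed v_c = √(μ/r) = 1016 m/s.
Escape speed v_esc = √(2μ/r) = √2 × v_c = 1437 m/s.
Δv = v_esc − v_c = 420.9 m/s.

Δv ≈ 421 m/s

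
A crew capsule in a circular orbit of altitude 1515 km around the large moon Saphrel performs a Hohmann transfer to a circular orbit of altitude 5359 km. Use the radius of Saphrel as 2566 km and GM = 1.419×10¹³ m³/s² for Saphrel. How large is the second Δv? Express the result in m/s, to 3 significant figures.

r₁ = 2566 + 1515 = 4081.0 km = 4.0810×10⁶ m.
r₂ = 2566 + 5359 = 7925.0 km = 7.9250×10⁶ m.
Transfer ellipse a_t = (r₁ + r₂)/2 = 6.003×10⁶ m.
At r₁: circular v_c1 = √(μ/r₁) = 1865 m/s; transfer-periapsis v_p = √[μ(2/r₁ − 1/a_t)] = 2143 m/s.
At r₂: circular v_c2 = √(μ/r₂) = 1338 m/s; transfer-apoapsis v_a = √[μ(2/r₂ − 1/a_t)] = 1103 m/s.
Δv₂ = v_c2 − v_a = 234.8 m/s.

Δv ≈ 235 m/s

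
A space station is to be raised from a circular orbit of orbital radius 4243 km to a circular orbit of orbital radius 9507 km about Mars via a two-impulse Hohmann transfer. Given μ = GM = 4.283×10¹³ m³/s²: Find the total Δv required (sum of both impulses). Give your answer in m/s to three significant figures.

Δv_total ≈ 1010 m/s

r₁ = 4243 km = 4.243×10⁶ m.
r₂ = 9507 km = 9.507×10⁶ m.
Transfer ellipse a_t = (r₁ + r₂)/2 = 6.875×10⁶ m.
At r₁: circular v_c1 = √(μ/r₁) = 3177 m/s; transfer-periapsis v_p = √[μ(2/r₁ − 1/a_t)] = 3736 m/s.
Δv₁ = v_p − v_c1 = 559.0 m/s.
At r₂: circular v_c2 = √(μ/r₂) = 2123 m/s; transfer-apoapsis v_a = √[μ(2/r₂ − 1/a_t)] = 1667 m/s.
Δv₂ = v_c2 − v_a = 455.1 m/s.
Total Δv = Δv₁ + Δv₂ = 1014 m/s.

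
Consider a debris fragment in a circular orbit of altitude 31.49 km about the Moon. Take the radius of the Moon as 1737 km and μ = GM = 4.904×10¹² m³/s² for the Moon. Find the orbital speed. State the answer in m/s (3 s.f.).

r = 1737 + 31.49 = 1768.5 km = 1.7685×10⁶ m.
For a circular orbit v = √(μ/r) = √(4.904×10¹² / 1.768×10⁶) = √(2.773×10⁶) = 1665 m/s.

v ≈ 1670 m/s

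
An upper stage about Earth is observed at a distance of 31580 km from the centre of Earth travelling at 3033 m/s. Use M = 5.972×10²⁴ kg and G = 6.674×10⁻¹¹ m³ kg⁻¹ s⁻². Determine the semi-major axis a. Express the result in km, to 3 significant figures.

μ = GM = 6.674×10⁻¹¹ × 5.972×10²⁴ = 3.986×10¹⁴ m³/s².
r = 3.158×10⁷ m.
Specific orbital energy ε = v²/2 − μ/r = (3033)²/2 − 3.986×10¹⁴/3.158×10⁷ = -8.021×10⁶ J/kg.
Since ε = −μ/(2a), a = −μ/(2ε) = 2.484×10⁷ m = 24844 km.

a ≈ 24800 km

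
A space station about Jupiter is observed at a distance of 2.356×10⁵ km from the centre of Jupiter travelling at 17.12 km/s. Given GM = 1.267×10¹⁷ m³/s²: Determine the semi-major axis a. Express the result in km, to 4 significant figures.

a ≈ 1.619×10⁵ km

r = 2.356×10⁸ m.
Vis-viva rearranged: 1/a = 2/r − v²/μ = 8.489×10⁻⁹ − 2.313×10⁻⁹ = 6.176×10⁻⁹ m⁻¹.
a = 1.619×10⁸ m = 1.6193×10⁵ km.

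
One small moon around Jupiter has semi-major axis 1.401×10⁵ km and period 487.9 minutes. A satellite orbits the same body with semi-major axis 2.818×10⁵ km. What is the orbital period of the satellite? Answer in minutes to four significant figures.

Kepler's third law: T² ∝ a³, so T₂ = T₁ (a₂/a₁)^(3/2).
a₂/a₁ = 2.011, (a₂/a₁)^(3/2) = 2.853.
T₂ = 487.9 × 2.853 = 1392 minutes.

T₂ ≈ 1392 minutes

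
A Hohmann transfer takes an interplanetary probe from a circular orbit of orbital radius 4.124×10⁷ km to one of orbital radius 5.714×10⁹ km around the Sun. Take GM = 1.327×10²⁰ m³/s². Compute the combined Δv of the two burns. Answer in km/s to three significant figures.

Δv_total ≈ 27.5 km/s

r₁ = 4.124×10⁷ km = 4.124×10¹⁰ m.
r₂ = 5.714×10⁹ km = 5.714×10¹² m.
Transfer ellipse a_t = (r₁ + r₂)/2 = 2.878×10¹² m.
At r₁: circular v_c1 = √(μ/r₁) = 56730 m/s; transfer-perihelion v_p = √[μ(2/r₁ − 1/a_t)] = 79930 m/s.
Δv₁ = v_p − v_c1 = 23210 m/s.
At r₂: circular v_c2 = √(μ/r₂) = 4819 m/s; transfer-aphelion v_a = √[μ(2/r₂ − 1/a_t)] = 576.9 m/s.
Δv₂ = v_c2 − v_a = 4242 m/s.
Total Δv = Δv₁ + Δv₂ = 27450 m/s = 27.45 km/s.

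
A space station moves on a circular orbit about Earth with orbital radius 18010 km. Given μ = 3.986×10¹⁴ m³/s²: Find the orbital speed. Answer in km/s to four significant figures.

r = 18010 km = 1.801×10⁷ m.
For a circular orbit v = √(μ/r) = √(3.986×10¹⁴ / 1.801×10⁷) = √(2.213×10⁷) = 4704 m/s.
That is 4.704 km/s.

v ≈ 4.704 km/s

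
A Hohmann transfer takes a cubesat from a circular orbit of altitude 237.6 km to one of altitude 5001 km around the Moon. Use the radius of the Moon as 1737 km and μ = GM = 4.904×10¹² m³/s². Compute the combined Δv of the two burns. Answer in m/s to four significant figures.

Δv_total ≈ 662.8 m/s

r₁ = 1737 + 237.6 = 1974.6 km = 1.9746×10⁶ m.
r₂ = 1737 + 5001 = 6738.0 km = 6.7380×10⁶ m.
Transfer ellipse a_t = (r₁ + r₂)/2 = 4.356×10⁶ m.
At r₁: circular v_c1 = √(μ/r₁) = 1576 m/s; transfer-perilune v_p = √[μ(2/r₁ − 1/a_t)] = 1960 m/s.
Δv₁ = v_p − v_c1 = 384.0 m/s.
At r₂: circular v_c2 = √(μ/r₂) = 853.1 m/s; transfer-apolune v_a = √[μ(2/r₂ − 1/a_t)] = 574.4 m/s.
Δv₂ = v_c2 − v_a = 278.8 m/s.
Total Δv = Δv₁ + Δv₂ = 662.8 m/s.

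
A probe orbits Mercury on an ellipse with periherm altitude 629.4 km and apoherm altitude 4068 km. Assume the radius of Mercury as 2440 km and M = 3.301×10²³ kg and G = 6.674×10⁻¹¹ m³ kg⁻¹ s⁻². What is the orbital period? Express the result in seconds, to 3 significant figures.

T ≈ 14000 seconds

μ = GM = 6.674×10⁻¹¹ × 3.301×10²³ = 2.203×10¹³ m³/s².
r_p = 2440 + 629.4 = 3069.4 km = 3.0694×10⁶ m.
r_a = 2440 + 4068 = 6508.0 km = 6.5080×10⁶ m.
Semi-major axis a = (r_p + r_a)/2 = (3069.4 + 6508.0)/2 = 4788.7 km = 4.789×10⁶ m.
By Kepler's third law T = 2π√(a³/μ) = 2π × 2.233×10³ = 1.403×10⁴ s.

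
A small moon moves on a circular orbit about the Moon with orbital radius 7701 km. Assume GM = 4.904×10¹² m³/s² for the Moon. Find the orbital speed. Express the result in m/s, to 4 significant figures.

v ≈ 798.0 m/s

r = 7701 km = 7.701×10⁶ m.
For a circular orbit v = √(μ/r) = √(4.904×10¹² / 7.701×10⁶) = √(6.368×10⁵) = 798.0 m/s.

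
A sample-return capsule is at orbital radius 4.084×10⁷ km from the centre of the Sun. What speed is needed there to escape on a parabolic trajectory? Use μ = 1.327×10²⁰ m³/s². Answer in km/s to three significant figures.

r = 4.084×10⁷ km = 4.084×10¹⁰ m.
Escape speed v_esc = √(2μ/r) = √(2 × 1.327×10²⁰ / 4.084×10¹⁰) = √(6.499×10⁹) = 80610 m/s.
= 80.61 km/s.

v_esc ≈ 80.6 km/s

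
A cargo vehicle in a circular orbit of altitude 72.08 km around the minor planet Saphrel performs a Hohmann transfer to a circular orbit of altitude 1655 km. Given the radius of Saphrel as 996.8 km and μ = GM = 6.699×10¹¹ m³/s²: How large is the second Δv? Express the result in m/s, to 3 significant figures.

Δv ≈ 122 m/s

r₁ = 996.8 + 72.08 = 1068.9 km = 1.0689×10⁶ m.
r₂ = 996.8 + 1655 = 2651.8 km = 2.6518×10⁶ m.
Transfer ellipse a_t = (r₁ + r₂)/2 = 1.860×10⁶ m.
At r₁: circular v_c1 = √(μ/r₁) = 791.7 m/s; transfer-periapsis v_p = √[μ(2/r₁ − 1/a_t)] = 945.2 m/s.
At r₂: circular v_c2 = √(μ/r₂) = 502.6 m/s; transfer-apoapsis v_a = √[μ(2/r₂ − 1/a_t)] = 381.0 m/s.
Δv₂ = v_c2 − v_a = 121.6 m/s.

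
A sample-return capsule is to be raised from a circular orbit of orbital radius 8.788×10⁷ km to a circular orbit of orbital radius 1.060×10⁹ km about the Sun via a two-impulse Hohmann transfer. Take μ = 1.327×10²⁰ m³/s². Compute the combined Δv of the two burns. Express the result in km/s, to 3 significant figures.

Δv_total ≈ 20.8 km/s

r₁ = 8.788×10⁷ km = 8.788×10¹⁰ m.
r₂ = 1.060×10⁹ km = 1.060×10¹² m.
Transfer ellipse a_t = (r₁ + r₂)/2 = 5.739×10¹¹ m.
At r₁: circular v_c1 = √(μ/r₁) = 38860 m/s; transfer-perihelion v_p = √[μ(2/r₁ − 1/a_t)] = 52810 m/s.
Δv₁ = v_p − v_c1 = 13950 m/s.
At r₂: circular v_c2 = √(μ/r₂) = 11190 m/s; transfer-aphelion v_a = √[μ(2/r₂ − 1/a_t)] = 4378 m/s.
Δv₂ = v_c2 − v_a = 6811 m/s.
Total Δv = Δv₁ + Δv₂ = 20760 m/s = 20.76 km/s.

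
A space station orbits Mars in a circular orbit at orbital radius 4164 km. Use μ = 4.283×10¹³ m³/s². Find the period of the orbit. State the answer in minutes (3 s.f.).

T ≈ 136 minutes

r = 4164 km = 4.164×10⁶ m.
Kepler's third law: T = 2π√(r³/μ) = 2π√((4.164×10⁶)³ / 4.283×10¹³).
r³/μ = 1.686×10⁶ s², so T = 2π × 1.298×10³ = 8.158×10³ s.
Converting: 8.158×10³ s ÷ 60.00 = 136.0 minutes.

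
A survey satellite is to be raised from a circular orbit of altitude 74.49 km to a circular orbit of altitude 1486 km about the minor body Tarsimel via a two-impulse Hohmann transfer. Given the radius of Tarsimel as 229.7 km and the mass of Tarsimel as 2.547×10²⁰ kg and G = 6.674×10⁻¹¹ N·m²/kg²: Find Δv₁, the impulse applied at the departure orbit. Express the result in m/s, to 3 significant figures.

μ = GM = 6.674×10⁻¹¹ × 2.547×10²⁰ = 1.700×10¹⁰ m³/s².
r₁ = 229.7 + 74.49 = 304.19 km = 3.0419×10⁵ m.
r₂ = 229.7 + 1486 = 1715.7 km = 1.7157×10⁶ m.
Transfer ellipse a_t = (r₁ + r₂)/2 = 1.010×10⁶ m.
At r₁: circular v_c1 = √(μ/r₁) = 236.4 m/s; transfer-periapsis v_p = √[μ(2/r₁ − 1/a_t)] = 308.1 m/s.
Δv₁ = v_p − v_c1 = 71.72 m/s.

Δv ≈ 71.7 m/s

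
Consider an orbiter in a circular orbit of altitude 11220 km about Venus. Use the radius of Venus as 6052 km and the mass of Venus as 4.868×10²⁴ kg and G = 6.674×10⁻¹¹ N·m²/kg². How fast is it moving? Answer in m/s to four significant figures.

v ≈ 4337 m/s

μ = GM = 6.674×10⁻¹¹ × 4.868×10²⁴ = 3.249×10¹⁴ m³/s².
r = 6052 + 11220 = 17272 km = 1.7272×10⁷ m.
For a circular orbit v = √(μ/r) = √(3.249×10¹⁴ / 1.727×10⁷) = √(1.881×10⁷) = 4337 m/s.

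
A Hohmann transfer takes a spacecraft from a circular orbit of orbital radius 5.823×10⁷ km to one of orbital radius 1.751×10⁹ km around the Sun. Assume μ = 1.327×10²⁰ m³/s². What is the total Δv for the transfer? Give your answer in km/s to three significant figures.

r₁ = 5.823×10⁷ km = 5.823×10¹⁰ m.
r₂ = 1.751×10⁹ km = 1.751×10¹² m.
Transfer ellipse a_t = (r₁ + r₂)/2 = 9.046×10¹¹ m.
At r₁: circular v_c1 = √(μ/r₁) = 47740 m/s; transfer-perihelion v_p = √[μ(2/r₁ − 1/a_t)] = 66420 m/s.
Δv₁ = v_p − v_c1 = 18680 m/s.
At r₂: circular v_c2 = √(μ/r₂) = 8705 m/s; transfer-aphelion v_a = √[μ(2/r₂ − 1/a_t)] = 2209 m/s.
Δv₂ = v_c2 − v_a = 6497 m/s.
Total Δv = Δv₁ + Δv₂ = 25180 m/s = 25.18 km/s.

Δv_total ≈ 25.2 km/s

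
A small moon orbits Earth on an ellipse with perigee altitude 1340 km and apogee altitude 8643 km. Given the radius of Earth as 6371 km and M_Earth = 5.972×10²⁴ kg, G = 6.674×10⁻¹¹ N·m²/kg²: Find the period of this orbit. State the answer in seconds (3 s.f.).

T ≈ 12100 seconds

μ = GM = 6.674×10⁻¹¹ × 5.972×10²⁴ = 3.986×10¹⁴ m³/s².
r_p = 6371 + 1340 = 7711.0 km = 7.7110×10⁶ m.
r_a = 6371 + 8643 = 15014 km = 1.5014×10⁷ m.
Semi-major axis a = (r_p + r_a)/2 = (7711.0 + 15014)/2 = 11362 km = 1.136×10⁷ m.
By Kepler's third law T = 2π√(a³/μ) = 2π × 1.918×10³ = 1.205×10⁴ s.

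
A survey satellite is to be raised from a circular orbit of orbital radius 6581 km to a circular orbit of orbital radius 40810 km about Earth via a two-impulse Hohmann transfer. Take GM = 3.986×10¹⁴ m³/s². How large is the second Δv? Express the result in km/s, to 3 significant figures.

r₁ = 6581 km = 6.581×10⁶ m.
r₂ = 40810 km = 4.081×10⁷ m.
Transfer ellipse a_t = (r₁ + r₂)/2 = 2.370×10⁷ m.
At r₁: circular v_c1 = √(μ/r₁) = 7783 m/s; transfer-perigee v_p = √[μ(2/r₁ − 1/a_t)] = 10210 m/s.
At r₂: circular v_c2 = √(μ/r₂) = 3125 m/s; transfer-apogee v_a = √[μ(2/r₂ − 1/a_t)] = 1647 m/s.
Δv₂ = v_c2 − v_a = 1478 m/s.
= 1.478 km/s.

Δv ≈ 1.48 km/s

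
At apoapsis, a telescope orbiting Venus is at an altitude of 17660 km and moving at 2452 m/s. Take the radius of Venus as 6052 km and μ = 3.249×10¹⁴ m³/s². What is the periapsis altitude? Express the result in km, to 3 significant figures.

periapsis altitude ≈ 612 km

r_a = 6052 + 17660 = 23712 km = 2.371×10⁷ m.
Specific energy ε = v²/2 − μ/r = -1.070×10⁷ J/kg, so a = −μ/(2ε) = 1.519×10⁷ m.
The apsides satisfy r_p + r_a = 2a, so the periapsis radius is 2a − r_a = 6.664×10⁶ m = 6664.5 km.
Periapsis altitude = 6664.5 − 6052 = 612.49 km.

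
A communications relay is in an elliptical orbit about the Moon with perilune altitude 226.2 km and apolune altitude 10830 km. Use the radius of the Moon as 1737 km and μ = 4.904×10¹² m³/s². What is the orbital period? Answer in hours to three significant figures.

r_p = 1737 + 226.2 = 1963.2 km = 1.9632×10⁶ m.
r_a = 1737 + 10830 = 12567 km = 1.2567×10⁷ m.
Semi-major axis a = (r_p + r_a)/2 = (1963.2 + 12567)/2 = 7265.1 km = 7.265×10⁶ m.
By Kepler's third law T = 2π√(a³/μ) = 2π × 8.843×10³ = 5.556×10⁴ s.
= 15.43 hours.

T ≈ 15.4 hours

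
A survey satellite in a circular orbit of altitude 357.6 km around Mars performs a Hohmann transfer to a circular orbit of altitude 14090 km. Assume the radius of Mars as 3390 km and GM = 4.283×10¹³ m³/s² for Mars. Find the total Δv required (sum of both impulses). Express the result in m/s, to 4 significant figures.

Δv_total ≈ 1593 m/s

r₁ = 3390 + 357.6 = 3747.6 km = 3.7476×10⁶ m.
r₂ = 3390 + 14090 = 17480 km = 1.7480×10⁷ m.
Transfer ellipse a_t = (r₁ + r₂)/2 = 1.061×10⁷ m.
At r₁: circular v_c1 = √(μ/r₁) = 3381 m/s; transfer-periapsis v_p = √[μ(2/r₁ − 1/a_t)] = 4338 m/s.
Δv₁ = v_p − v_c1 = 957.8 m/s.
At r₂: circular v_c2 = √(μ/r₂) = 1565 m/s; transfer-apoapsis v_a = √[μ(2/r₂ − 1/a_t)] = 930.1 m/s.
Δv₂ = v_c2 − v_a = 635.2 m/s.
Total Δv = Δv₁ + Δv₂ = 1593 m/s.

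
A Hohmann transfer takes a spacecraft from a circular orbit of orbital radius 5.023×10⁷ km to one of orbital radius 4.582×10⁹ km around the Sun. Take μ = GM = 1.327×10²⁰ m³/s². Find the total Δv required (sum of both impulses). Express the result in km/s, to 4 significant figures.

Δv_total ≈ 25.48 km/s

r₁ = 5.023×10⁷ km = 5.023×10¹⁰ m.
r₂ = 4.582×10⁹ km = 4.582×10¹² m.
Transfer ellipse a_t = (r₁ + r₂)/2 = 2.316×10¹² m.
At r₁: circular v_c1 = √(μ/r₁) = 51400 m/s; transfer-perihelion v_p = √[μ(2/r₁ − 1/a_t)] = 72290 m/s.
Δv₁ = v_p − v_c1 = 20890 m/s.
At r₂: circular v_c2 = √(μ/r₂) = 5382 m/s; transfer-aphelion v_a = √[μ(2/r₂ − 1/a_t)] = 792.5 m/s.
Δv₂ = v_c2 − v_a = 4589 m/s.
Total Δv = Δv₁ + Δv₂ = 25480 m/s = 25.48 km/s.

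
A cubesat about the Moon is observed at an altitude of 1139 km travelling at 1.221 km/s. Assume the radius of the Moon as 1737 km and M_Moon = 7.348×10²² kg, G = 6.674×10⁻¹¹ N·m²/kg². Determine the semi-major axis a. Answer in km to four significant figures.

μ = GM = 6.674×10⁻¹¹ × 7.348×10²² = 4.904×10¹² m³/s².
r = 1737 + 1139 = 2876.0 km = 2.876×10⁶ m.
Vis-viva rearranged: 1/a = 2/r − v²/μ = 6.954×10⁻⁷ − 3.040×10⁻⁷ = 3.914×10⁻⁷ m⁻¹.
a = 2.555×10⁶ m = 2554.9 km.

a ≈ 2555 km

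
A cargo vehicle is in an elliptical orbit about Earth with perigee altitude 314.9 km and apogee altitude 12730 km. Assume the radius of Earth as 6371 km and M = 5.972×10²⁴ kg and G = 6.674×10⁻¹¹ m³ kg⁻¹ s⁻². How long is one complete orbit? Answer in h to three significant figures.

T ≈ 4.05 h

μ = GM = 6.674×10⁻¹¹ × 5.972×10²⁴ = 3.986×10¹⁴ m³/s².
r_p = 6371 + 314.9 = 6685.9 km = 6.6859×10⁶ m.
r_a = 6371 + 12730 = 19101 km = 1.9101×10⁷ m.
Semi-major axis a = (r_p + r_a)/2 = (6685.9 + 19101)/2 = 12893 km = 1.289×10⁷ m.
By Kepler's third law T = 2π√(a³/μ) = 2π × 2.319×10³ = 1.457×10⁴ s.
= 4.047 h.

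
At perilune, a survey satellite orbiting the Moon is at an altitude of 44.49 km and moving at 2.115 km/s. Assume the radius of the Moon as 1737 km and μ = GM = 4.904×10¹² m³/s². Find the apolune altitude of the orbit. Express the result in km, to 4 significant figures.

apolune altitude ≈ 5983 km

r_p = 1737 + 44.49 = 1781.5 km = 1.781×10⁶ m.
Specific energy ε = v²/2 − μ/r = -5.161×10⁵ J/kg, so a = −μ/(2ε) = 4.751×10⁶ m.
The apsides satisfy r_p + r_a = 2a, so the apolune radius is 2a − r_p = 7.720×10⁶ m = 7719.8 km.
Apolune altitude = 7719.8 − 1737 = 5982.8 km.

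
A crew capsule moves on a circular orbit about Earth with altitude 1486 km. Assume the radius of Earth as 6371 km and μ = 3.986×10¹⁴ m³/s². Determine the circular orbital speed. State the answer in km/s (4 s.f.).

r = 6371 + 1486 = 7857.0 km = 7.8570×10⁶ m.
For a circular orbit v = √(μ/r) = √(3.986×10¹⁴ / 7.857×10⁶) = √(5.073×10⁷) = 7123 m/s.
That is 7.123 km/s.

v ≈ 7.123 km/s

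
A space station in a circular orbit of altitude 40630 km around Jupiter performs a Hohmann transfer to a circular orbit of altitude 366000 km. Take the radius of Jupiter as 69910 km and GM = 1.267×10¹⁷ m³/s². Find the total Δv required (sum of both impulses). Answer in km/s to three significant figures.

Δv_total ≈ 15.1 km/s

r₁ = 69910 + 40630 = 110540 km = 1.1054×10⁸ m.
r₂ = 69910 + 366000 = 435910 km = 4.3591×10⁸ m.
Transfer ellipse a_t = (r₁ + r₂)/2 = 2.732×10⁸ m.
At r₁: circular v_c1 = √(μ/r₁) = 33860 m/s; transfer-perijove v_p = √[μ(2/r₁ − 1/a_t)] = 42760 m/s.
Δv₁ = v_p − v_c1 = 8907 m/s.
At r₂: circular v_c2 = √(μ/r₂) = 17050 m/s; transfer-apojove v_a = √[μ(2/r₂ − 1/a_t)] = 10840 m/s.
Δv₂ = v_c2 − v_a = 6205 m/s.
Total Δv = Δv₁ + Δv₂ = 15110 m/s = 15.11 km/s.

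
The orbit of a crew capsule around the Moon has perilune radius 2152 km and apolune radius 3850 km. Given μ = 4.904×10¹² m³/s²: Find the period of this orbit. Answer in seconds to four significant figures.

T ≈ 14750 seconds

Semi-major axis a = (r_p + r_a)/2 = (2152.0 + 3850.0)/2 = 3001.0 km = 3.001×10⁶ m.
By Kepler's third law T = 2π√(a³/μ) = 2π × 2.348×10³ = 1.475×10⁴ s.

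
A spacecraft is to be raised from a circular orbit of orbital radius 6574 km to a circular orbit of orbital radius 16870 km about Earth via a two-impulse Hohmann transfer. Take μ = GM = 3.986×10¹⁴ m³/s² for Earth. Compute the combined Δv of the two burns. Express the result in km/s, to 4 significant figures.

r₁ = 6574 km = 6.574×10⁶ m.
r₂ = 16870 km = 1.687×10⁷ m.
Transfer ellipse a_t = (r₁ + r₂)/2 = 1.172×10⁷ m.
At r₁: circular v_c1 = √(μ/r₁) = 7787 m/s; transfer-perigee v_p = √[μ(2/r₁ − 1/a_t)] = 9341 m/s.
Δv₁ = v_p − v_c1 = 1555 m/s.
At r₂: circular v_c2 = √(μ/r₂) = 4861 m/s; transfer-apogee v_a = √[μ(2/r₂ − 1/a_t)] = 3640 m/s.
Δv₂ = v_c2 − v_a = 1221 m/s.
Total Δv = Δv₁ + Δv₂ = 2775 m/s = 2.775 km/s.

Δv_total ≈ 2.775 km/s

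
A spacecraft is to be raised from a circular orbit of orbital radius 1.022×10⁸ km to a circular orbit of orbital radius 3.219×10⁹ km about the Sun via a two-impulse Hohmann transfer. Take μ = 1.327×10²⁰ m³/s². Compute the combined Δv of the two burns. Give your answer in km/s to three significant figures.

r₁ = 1.022×10⁸ km = 1.022×10¹¹ m.
r₂ = 3.219×10⁹ km = 3.219×10¹² m.
Transfer ellipse a_t = (r₁ + r₂)/2 = 1.661×10¹² m.
At r₁: circular v_c1 = √(μ/r₁) = 36030 m/s; transfer-perihelion v_p = √[μ(2/r₁ − 1/a_t)] = 50170 m/s.
Δv₁ = v_p − v_c1 = 14140 m/s.
At r₂: circular v_c2 = √(μ/r₂) = 6421 m/s; transfer-aphelion v_a = √[μ(2/r₂ − 1/a_t)] = 1593 m/s.
Δv₂ = v_c2 − v_a = 4828 m/s.
Total Δv = Δv₁ + Δv₂ = 18960 m/s = 18.96 km/s.

Δv_total ≈ 19.0 km/s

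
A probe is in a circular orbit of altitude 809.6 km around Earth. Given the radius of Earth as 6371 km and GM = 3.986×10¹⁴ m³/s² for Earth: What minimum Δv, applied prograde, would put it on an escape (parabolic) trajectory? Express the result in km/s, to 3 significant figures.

r = 6371 + 809.6 = 7180.6 km = 7.1806×10⁶ m.
Circular speed v_c = √(μ/r) = 7451 m/s.
Escape speed v_esc = √(2μ/r) = √2 × v_c = 10540 m/s.
Δv = v_esc − v_c = 3086 m/s = 3.086 km/s.

Δv ≈ 3.09 km/s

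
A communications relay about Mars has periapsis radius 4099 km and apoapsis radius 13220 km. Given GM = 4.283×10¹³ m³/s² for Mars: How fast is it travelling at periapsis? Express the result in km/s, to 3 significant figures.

Semi-major axis a = (r_p + r_a)/2 = 8659.5 km = 8.660×10⁶ m.
Vis-viva: v² = μ(2/r − 1/a) = 4.283×10¹³ × (4.879×10⁻⁷ − 1.155×10⁻⁷) = 1.595×10⁷ m²/s².
v = 3994 m/s = 3.994 km/s.

v ≈ 3.99 km/s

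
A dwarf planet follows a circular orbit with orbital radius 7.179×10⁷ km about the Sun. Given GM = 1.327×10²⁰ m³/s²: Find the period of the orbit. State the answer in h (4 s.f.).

T ≈ 2914 h

r = 7.179×10⁷ km = 7.179×10¹⁰ m.
Kepler's third law: T = 2π√(r³/μ) = 2π√((7.179×10¹⁰)³ / 1.327×10²⁰).
r³/μ = 2.788×10¹² s², so T = 2π × 1.670×10⁶ = 1.049×10⁷ s.
Converting: 1.049×10⁷ s ÷ 3600 = 2914 h.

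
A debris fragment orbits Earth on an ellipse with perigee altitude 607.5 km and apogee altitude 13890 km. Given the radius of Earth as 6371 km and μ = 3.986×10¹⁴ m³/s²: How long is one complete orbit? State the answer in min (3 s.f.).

T ≈ 264 min

r_p = 6371 + 607.5 = 6978.5 km = 6.9785×10⁶ m.
r_a = 6371 + 13890 = 20261 km = 2.0261×10⁷ m.
Semi-major axis a = (r_p + r_a)/2 = (6978.5 + 20261)/2 = 13620 km = 1.362×10⁷ m.
By Kepler's third law T = 2π√(a³/μ) = 2π × 2.518×10³ = 1.582×10⁴ s.
= 263.6 min.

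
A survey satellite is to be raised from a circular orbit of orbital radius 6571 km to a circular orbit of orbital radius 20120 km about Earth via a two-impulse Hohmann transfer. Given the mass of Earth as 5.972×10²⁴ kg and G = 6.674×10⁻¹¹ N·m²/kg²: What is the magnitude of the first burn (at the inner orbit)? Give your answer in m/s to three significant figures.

μ = GM = 6.674×10⁻¹¹ × 5.972×10²⁴ = 3.986×10¹⁴ m³/s².
r₁ = 6571 km = 6.571×10⁶ m.
r₂ = 20120 km = 2.012×10⁷ m.
Transfer ellipse a_t = (r₁ + r₂)/2 = 1.335×10⁷ m.
At r₁: circular v_c1 = √(μ/r₁) = 7788 m/s; transfer-perigee v_p = √[μ(2/r₁ − 1/a_t)] = 9563 m/s.
Δv₁ = v_p − v_c1 = 1775 m/s.

Δv ≈ 1770 m/s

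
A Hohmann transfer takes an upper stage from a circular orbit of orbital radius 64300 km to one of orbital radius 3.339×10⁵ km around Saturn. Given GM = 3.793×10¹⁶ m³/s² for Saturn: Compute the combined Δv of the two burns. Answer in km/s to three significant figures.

r₁ = 64300 km = 6.430×10⁷ m.
r₂ = 3.339×10⁵ km = 3.339×10⁸ m.
Transfer ellipse a_t = (r₁ + r₂)/2 = 1.991×10⁸ m.
At r₁: circular v_c1 = √(μ/r₁) = 24290 m/s; transfer-perikrone v_p = √[μ(2/r₁ − 1/a_t)] = 31450 m/s.
Δv₁ = v_p − v_c1 = 7165 m/s.
At r₂: circular v_c2 = √(μ/r₂) = 10660 m/s; transfer-apokrone v_a = √[μ(2/r₂ − 1/a_t)] = 6057 m/s.
Δv₂ = v_c2 − v_a = 4601 m/s.
Total Δv = Δv₁ + Δv₂ = 11770 m/s = 11.77 km/s.

Δv_total ≈ 11.8 km/s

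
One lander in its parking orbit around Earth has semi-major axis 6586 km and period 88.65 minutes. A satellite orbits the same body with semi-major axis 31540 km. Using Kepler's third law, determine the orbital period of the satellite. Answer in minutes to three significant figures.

Kepler's third law: T² ∝ a³, so T₂ = T₁ (a₂/a₁)^(3/2).
a₂/a₁ = 4.789, (a₂/a₁)^(3/2) = 10.48.
T₂ = 88.65 × 10.48 = 929.0 minutes.

T₂ ≈ 929 minutes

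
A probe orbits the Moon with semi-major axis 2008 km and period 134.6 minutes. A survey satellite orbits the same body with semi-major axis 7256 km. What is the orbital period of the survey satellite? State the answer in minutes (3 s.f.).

Kepler's third law: T² ∝ a³, so T₂ = T₁ (a₂/a₁)^(3/2).
a₂/a₁ = 3.614, (a₂/a₁)^(3/2) = 6.869.
T₂ = 134.6 × 6.869 = 924.6 minutes.

T₂ ≈ 925 minutes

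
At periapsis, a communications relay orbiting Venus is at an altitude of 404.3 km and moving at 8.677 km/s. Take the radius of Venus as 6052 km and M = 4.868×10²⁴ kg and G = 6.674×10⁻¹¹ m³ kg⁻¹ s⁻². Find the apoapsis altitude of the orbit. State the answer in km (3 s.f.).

apoapsis altitude ≈ 13100 km

μ = GM = 6.674×10⁻¹¹ × 4.868×10²⁴ = 3.249×10¹⁴ m³/s².
r_p = 6052 + 404.3 = 6456.3 km = 6.456×10⁶ m.
Specific energy ε = v²/2 − μ/r = -1.268×10⁷ J/kg, so a = −μ/(2ε) = 1.281×10⁷ m.
The apsides satisfy r_p + r_a = 2a, so the apoapsis radius is 2a − r_p = 1.917×10⁷ m = 19173 km.
Apoapsis altitude = 19173 − 6052 = 13121 km.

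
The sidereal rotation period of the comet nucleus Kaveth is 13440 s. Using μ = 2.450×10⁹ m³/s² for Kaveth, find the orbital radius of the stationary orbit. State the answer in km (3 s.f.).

r_sync ≈ 224 km

A synchronous orbit has period T, so by Kepler's third law a = (μT²/4π²)^(1/3).
μT²/4π² = 2.450×10⁹ × (1.344×10⁴)² / 39.48 = 1.121×10¹⁶ m³.
a = 2.238×10⁵ m = 223.80 km.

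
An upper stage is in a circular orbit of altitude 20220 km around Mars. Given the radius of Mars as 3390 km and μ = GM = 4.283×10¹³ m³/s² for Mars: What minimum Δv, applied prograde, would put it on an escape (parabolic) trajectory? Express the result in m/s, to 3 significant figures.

r = 3390 + 20220 = 23610 km = 2.3610×10⁷ m.
Circular speed v_c = √(μ/r) = 1347 m/s.
Escape speed v_esc = √(2μ/r) = √2 × v_c = 1905 m/s.
Δv = v_esc − v_c = 557.9 m/s.

Δv ≈ 558 m/s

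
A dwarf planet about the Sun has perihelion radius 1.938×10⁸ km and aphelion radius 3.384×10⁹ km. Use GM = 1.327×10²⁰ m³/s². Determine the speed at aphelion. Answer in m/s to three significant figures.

Semi-major axis a = (r_p + r_a)/2 = 1.7889×10⁹ km = 1.789×10¹² m.
Vis-viva: v² = μ(2/r − 1/a) = 1.327×10²⁰ × (5.910×10⁻¹³ − 5.590×10⁻¹³) = 4.248×10⁶ m²/s².
v = 2061 m/s.

v ≈ 2060 m/s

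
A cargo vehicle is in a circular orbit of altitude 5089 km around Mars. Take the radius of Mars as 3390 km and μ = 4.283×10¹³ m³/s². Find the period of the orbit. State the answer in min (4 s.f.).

r = 3390 + 5089 = 8479.0 km = 8.4790×10⁶ m.
Kepler's third law: T = 2π√(r³/μ) = 2π√((8.479×10⁶)³ / 4.283×10¹³).
r³/μ = 1.423×10⁷ s², so T = 2π × 3.773×10³ = 2.370×10⁴ s.
Converting: 2.370×10⁴ s ÷ 60.00 = 395.1 min.

T ≈ 395.1 min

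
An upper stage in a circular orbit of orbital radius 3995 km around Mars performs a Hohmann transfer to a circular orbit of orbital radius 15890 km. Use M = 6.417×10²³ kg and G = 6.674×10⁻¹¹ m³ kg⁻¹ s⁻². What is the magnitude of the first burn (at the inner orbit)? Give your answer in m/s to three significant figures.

Δv ≈ 865 m/s

μ = GM = 6.674×10⁻¹¹ × 6.417×10²³ = 4.283×10¹³ m³/s².
r₁ = 3995 km = 3.995×10⁶ m.
r₂ = 15890 km = 1.589×10⁷ m.
Transfer ellipse a_t = (r₁ + r₂)/2 = 9.942×10⁶ m.
At r₁: circular v_c1 = √(μ/r₁) = 3274 m/s; transfer-periapsis v_p = √[μ(2/r₁ − 1/a_t)] = 4139 m/s.
Δv₁ = v_p − v_c1 = 865.0 m/s.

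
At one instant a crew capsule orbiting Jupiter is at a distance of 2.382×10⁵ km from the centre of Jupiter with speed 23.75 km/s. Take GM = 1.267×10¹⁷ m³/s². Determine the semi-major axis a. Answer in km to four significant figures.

r = 2.382×10⁸ m.
Specific orbital energy ε = v²/2 − μ/r = (23750)²/2 − 1.267×10¹⁷/2.382×10⁸ = -2.499×10⁸ J/kg.
Since ε = −μ/(2a), a = −μ/(2ε) = 2.535×10⁸ m = 2.5353×10⁵ km.

a ≈ 2.535×10⁵ km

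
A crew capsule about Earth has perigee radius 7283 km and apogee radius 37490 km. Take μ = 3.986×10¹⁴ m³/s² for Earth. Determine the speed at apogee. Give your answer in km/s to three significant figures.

Semi-major axis a = (r_p + r_a)/2 = 22386 km = 2.239×10⁷ m.
Vis-viva: v² = μ(2/r − 1/a) = 3.986×10¹⁴ × (5.335×10⁻⁸ − 4.467×10⁻⁸) = 3.459×10⁶ m²/s².
v = 1860 m/s = 1.860 km/s.

v ≈ 1.86 km/s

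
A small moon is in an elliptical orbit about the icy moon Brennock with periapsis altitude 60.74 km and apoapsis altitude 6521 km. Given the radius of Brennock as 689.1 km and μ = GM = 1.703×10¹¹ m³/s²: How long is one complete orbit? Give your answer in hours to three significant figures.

T ≈ 33.6 hours

r_p = 689.1 + 60.74 = 749.84 km = 7.4984×10⁵ m.
r_a = 689.1 + 6521 = 7210.1 km = 7.2101×10⁶ m.
Semi-major axis a = (r_p + r_a)/2 = (749.84 + 7210.1)/2 = 3980.0 km = 3.980×10⁶ m.
By Kepler's third law T = 2π√(a³/μ) = 2π × 1.924×10⁴ = 1.209×10⁵ s.
= 33.58 hours.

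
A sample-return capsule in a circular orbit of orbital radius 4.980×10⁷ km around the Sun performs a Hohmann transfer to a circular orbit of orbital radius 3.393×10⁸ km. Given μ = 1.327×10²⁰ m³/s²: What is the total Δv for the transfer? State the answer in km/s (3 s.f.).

r₁ = 4.980×10⁷ km = 4.980×10¹⁰ m.
r₂ = 3.393×10⁸ km = 3.393×10¹¹ m.
Transfer ellipse a_t = (r₁ + r₂)/2 = 1.946×10¹¹ m.
At r₁: circular v_c1 = √(μ/r₁) = 51620 m/s; transfer-perihelion v_p = √[μ(2/r₁ − 1/a_t)] = 68170 m/s.
Δv₁ = v_p − v_c1 = 16550 m/s.
At r₂: circular v_c2 = √(μ/r₂) = 19780 m/s; transfer-aphelion v_a = √[μ(2/r₂ − 1/a_t)] = 10010 m/s.
Δv₂ = v_c2 − v_a = 9771 m/s.
Total Δv = Δv₁ + Δv₂ = 26320 m/s = 26.32 km/s.

Δv_total ≈ 26.3 km/s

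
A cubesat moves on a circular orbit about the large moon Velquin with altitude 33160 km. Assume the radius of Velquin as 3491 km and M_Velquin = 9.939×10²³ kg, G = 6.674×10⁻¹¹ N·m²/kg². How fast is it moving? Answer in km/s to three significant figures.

μ = GM = 6.674×10⁻¹¹ × 9.939×10²³ = 6.633×10¹³ m³/s².
r = 3491 + 33160 = 36651 km = 3.6651×10⁷ m.
For a circular orbit v = √(μ/r) = √(6.633×10¹³ / 3.665×10⁷) = √(1.810×10⁶) = 1345 m/s.
That is 1.345 km/s.

v ≈ 1.35 km/s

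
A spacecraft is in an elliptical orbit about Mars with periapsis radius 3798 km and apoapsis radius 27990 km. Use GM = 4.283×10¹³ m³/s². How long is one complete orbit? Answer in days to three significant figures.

T ≈ 0.704 days

Semi-major axis a = (r_p + r_a)/2 = (3798.0 + 27990)/2 = 15894 km = 1.589×10⁷ m.
By Kepler's third law T = 2π√(a³/μ) = 2π × 9.682×10³ = 6.084×10⁴ s.
= 0.7041 days.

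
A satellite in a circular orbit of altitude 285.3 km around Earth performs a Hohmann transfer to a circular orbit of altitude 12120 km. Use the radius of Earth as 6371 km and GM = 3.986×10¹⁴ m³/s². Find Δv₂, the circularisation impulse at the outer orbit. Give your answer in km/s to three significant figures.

Δv ≈ 1.26 km/s

r₁ = 6371 + 285.3 = 6656.3 km = 6.6563×10⁶ m.
r₂ = 6371 + 12120 = 18491 km = 1.8491×10⁷ m.
Transfer ellipse a_t = (r₁ + r₂)/2 = 1.257×10⁷ m.
At r₁: circular v_c1 = √(μ/r₁) = 7738 m/s; transfer-perigee v_p = √[μ(2/r₁ − 1/a_t)] = 9384 m/s.
At r₂: circular v_c2 = √(μ/r₂) = 4643 m/s; transfer-apogee v_a = √[μ(2/r₂ − 1/a_t)] = 3378 m/s.
Δv₂ = v_c2 − v_a = 1265 m/s.
= 1.265 km/s.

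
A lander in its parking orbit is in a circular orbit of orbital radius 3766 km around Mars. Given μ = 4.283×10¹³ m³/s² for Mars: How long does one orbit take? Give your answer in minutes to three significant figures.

T ≈ 117 minutes

r = 3766 km = 3.766×10⁶ m.
Kepler's third law: T = 2π√(r³/μ) = 2π√((3.766×10⁶)³ / 4.283×10¹³).
r³/μ = 1.247×10⁶ s², so T = 2π × 1.117×10³ = 7.017×10³ s.
Converting: 7.017×10³ s ÷ 60.00 = 116.9 minutes.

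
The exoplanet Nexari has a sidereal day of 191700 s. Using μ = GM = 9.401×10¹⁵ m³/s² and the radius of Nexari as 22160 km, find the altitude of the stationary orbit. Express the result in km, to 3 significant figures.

h_sync ≈ 1.84×10⁵ km

A synchronous orbit has period T, so by Kepler's third law a = (μT²/4π²)^(1/3).
μT²/4π² = 9.401×10¹⁵ × (1.917×10⁵)² / 39.48 = 8.751×10²⁴ m³.
a = 2.061×10⁸ m = 2.0607×10⁵ km.
Altitude h = a − R = 2.0607×10⁵ − 22160 = 1.8391×10⁵ km.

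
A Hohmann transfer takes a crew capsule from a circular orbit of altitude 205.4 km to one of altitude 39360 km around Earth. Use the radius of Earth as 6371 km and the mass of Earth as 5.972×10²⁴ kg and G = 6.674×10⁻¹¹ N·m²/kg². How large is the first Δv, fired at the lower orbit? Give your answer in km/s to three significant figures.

Δv ≈ 2.51 km/s

μ = GM = 6.674×10⁻¹¹ × 5.972×10²⁴ = 3.986×10¹⁴ m³/s².
r₁ = 6371 + 205.4 = 6576.4 km = 6.5764×10⁶ m.
r₂ = 6371 + 39360 = 45731 km = 4.5731×10⁷ m.
Transfer ellipse a_t = (r₁ + r₂)/2 = 2.615×10⁷ m.
At r₁: circular v_c1 = √(μ/r₁) = 7785 m/s; transfer-perigee v_p = √[μ(2/r₁ − 1/a_t)] = 10290 m/s.
Δv₁ = v_p − v_c1 = 2509 m/s.
= 2.509 km/s.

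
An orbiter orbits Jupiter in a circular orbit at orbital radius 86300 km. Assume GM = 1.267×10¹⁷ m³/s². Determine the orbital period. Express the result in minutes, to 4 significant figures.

T ≈ 235.9 minutes

r = 86300 km = 8.630×10⁷ m.
Kepler's third law: T = 2π√(r³/μ) = 2π√((8.630×10⁷)³ / 1.267×10¹⁷).
r³/μ = 5.073×10⁶ s², so T = 2π × 2.252×10³ = 1.415×10⁴ s.
Converting: 1.415×10⁴ s ÷ 60.00 = 235.9 minutes.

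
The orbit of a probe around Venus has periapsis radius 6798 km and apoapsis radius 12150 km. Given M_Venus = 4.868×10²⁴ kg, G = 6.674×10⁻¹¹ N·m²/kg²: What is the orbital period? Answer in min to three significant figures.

T ≈ 169 min

μ = GM = 6.674×10⁻¹¹ × 4.868×10²⁴ = 3.249×10¹⁴ m³/s².
Semi-major axis a = (r_p + r_a)/2 = (6798.0 + 12150)/2 = 9474.0 km = 9.474×10⁶ m.
By Kepler's third law T = 2π√(a³/μ) = 2π × 1.618×10³ = 1.017×10⁴ s.
= 169.4 min.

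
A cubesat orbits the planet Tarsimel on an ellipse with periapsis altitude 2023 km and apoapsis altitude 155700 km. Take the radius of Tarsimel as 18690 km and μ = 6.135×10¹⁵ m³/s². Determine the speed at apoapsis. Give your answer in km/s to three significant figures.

r_p = 18690 + 2023 = 20713 km = 2.0713×10⁷ m.
r_a = 18690 + 155700 = 174390 km = 1.7439×10⁸ m.
Semi-major axis a = (r_p + r_a)/2 = 97552 km = 9.755×10⁷ m.
Vis-viva: v² = μ(2/r − 1/a) = 6.135×10¹⁵ × (1.147×10⁻⁸ − 1.025×10⁻⁸) = 7.470×10⁶ m²/s².
v = 2733 m/s = 2.733 km/s.

v ≈ 2.73 km/s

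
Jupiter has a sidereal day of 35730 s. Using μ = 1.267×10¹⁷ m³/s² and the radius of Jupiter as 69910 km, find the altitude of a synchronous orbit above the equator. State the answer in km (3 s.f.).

A synchronous orbit has period T, so by Kepler's third law a = (μT²/4π²)^(1/3).
μT²/4π² = 1.267×10¹⁷ × (3.573×10⁴)² / 39.48 = 4.097×10²⁴ m³.
a = 1.600×10⁸ m = 1.6002×10⁵ km.
Altitude h = a − R = 1.6002×10⁵ − 69910 = 90105 km.

h_sync ≈ 90100 km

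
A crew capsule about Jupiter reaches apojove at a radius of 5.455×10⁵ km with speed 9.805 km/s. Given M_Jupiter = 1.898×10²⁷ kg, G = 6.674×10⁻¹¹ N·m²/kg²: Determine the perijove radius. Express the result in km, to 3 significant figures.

μ = GM = 6.674×10⁻¹¹ × 1.898×10²⁷ = 1.267×10¹⁷ m³/s².
r_a = 5.455×10⁸ m.
Specific energy ε = v²/2 − μ/r = -1.841×10⁸ J/kg, so a = −μ/(2ε) = 3.439×10⁸ m.
The apsides satisfy r_p + r_a = 2a, so the perijove radius is 2a − r_a = 1.424×10⁸ m = 1.4240×10⁵ km.

perijove radius ≈ 1.42×10⁵ km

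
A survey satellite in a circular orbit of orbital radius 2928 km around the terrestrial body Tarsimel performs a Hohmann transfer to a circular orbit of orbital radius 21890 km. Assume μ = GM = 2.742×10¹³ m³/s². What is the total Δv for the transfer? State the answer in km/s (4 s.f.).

r₁ = 2928 km = 2.928×10⁶ m.
r₂ = 21890 km = 2.189×10⁷ m.
Transfer ellipse a_t = (r₁ + r₂)/2 = 1.241×10⁷ m.
At r₁: circular v_c1 = √(μ/r₁) = 3060 m/s; transfer-periapsis v_p = √[μ(2/r₁ − 1/a_t)] = 4064 m/s.
Δv₁ = v_p − v_c1 = 1004 m/s.
At r₂: circular v_c2 = √(μ/r₂) = 1119 m/s; transfer-apoapsis v_a = √[μ(2/r₂ − 1/a_t)] = 543.7 m/s.
Δv₂ = v_c2 − v_a = 575.5 m/s.
Total Δv = Δv₁ + Δv₂ = 1580 m/s = 1.580 km/s.

Δv_total ≈ 1.580 km/s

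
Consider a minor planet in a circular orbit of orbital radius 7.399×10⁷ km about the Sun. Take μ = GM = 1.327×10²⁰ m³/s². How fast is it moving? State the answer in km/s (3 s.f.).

v ≈ 42.3 km/s

r = 7.399×10⁷ km = 7.399×10¹⁰ m.
For a circular orbit v = √(μ/r) = √(1.327×10²⁰ / 7.399×10¹⁰) = √(1.793×10⁹) = 42350 m/s.
That is 42.35 km/s.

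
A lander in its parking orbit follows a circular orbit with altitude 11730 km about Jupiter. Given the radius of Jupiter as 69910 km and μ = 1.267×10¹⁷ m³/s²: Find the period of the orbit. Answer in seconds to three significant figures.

T ≈ 13000 seconds

r = 69910 + 11730 = 81640 km = 8.1640×10⁷ m.
Kepler's third law: T = 2π√(r³/μ) = 2π√((8.164×10⁷)³ / 1.267×10¹⁷).
r³/μ = 4.295×10⁶ s², so T = 2π × 2.072×10³ = 1.302×10⁴ s.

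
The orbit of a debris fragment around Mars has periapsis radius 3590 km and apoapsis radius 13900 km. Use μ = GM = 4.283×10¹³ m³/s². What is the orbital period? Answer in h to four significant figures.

T ≈ 6.897 h

Semi-major axis a = (r_p + r_a)/2 = (3590.0 + 13900)/2 = 8745.0 km = 8.745×10⁶ m.
By Kepler's third law T = 2π√(a³/μ) = 2π × 3.952×10³ = 2.483×10⁴ s.
= 6.897 h.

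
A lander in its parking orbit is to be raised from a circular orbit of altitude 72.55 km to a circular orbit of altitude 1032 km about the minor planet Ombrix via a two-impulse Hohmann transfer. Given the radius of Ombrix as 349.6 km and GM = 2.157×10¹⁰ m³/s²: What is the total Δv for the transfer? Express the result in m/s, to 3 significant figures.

Δv_total ≈ 93.2 m/s

r₁ = 349.6 + 72.55 = 422.15 km = 4.2215×10⁵ m.
r₂ = 349.6 + 1032 = 1381.6 km = 1.3816×10⁶ m.
Transfer ellipse a_t = (r₁ + r₂)/2 = 9.019×10⁵ m.
At r₁: circular v_c1 = √(μ/r₁) = 226.0 m/s; transfer-periapsis v_p = √[μ(2/r₁ − 1/a_t)] = 279.8 m/s.
Δv₁ = v_p − v_c1 = 53.73 m/s.
At r₂: circular v_c2 = √(μ/r₂) = 124.9 m/s; transfer-apoapsis v_a = √[μ(2/r₂ − 1/a_t)] = 85.49 m/s.
Δv₂ = v_c2 − v_a = 39.46 m/s.
Total Δv = Δv₁ + Δv₂ = 93.20 m/s.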